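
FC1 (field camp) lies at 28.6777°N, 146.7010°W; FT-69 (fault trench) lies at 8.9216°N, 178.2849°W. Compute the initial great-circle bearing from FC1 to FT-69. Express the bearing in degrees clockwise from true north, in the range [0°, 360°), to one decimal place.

242.6°

Δλ = -31.5839°
y = sin Δλ · cos φ₂ = -0.517410
x = cos φ₁ sin φ₂ − sin φ₁ cos φ₂ cos Δλ = -0.267794
θ = atan2(y, x) = -117.3646° → 242.6354° (mod 360°)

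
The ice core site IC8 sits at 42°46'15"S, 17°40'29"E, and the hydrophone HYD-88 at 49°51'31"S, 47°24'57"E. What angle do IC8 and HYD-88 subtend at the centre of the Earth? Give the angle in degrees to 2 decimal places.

21.56°

IC8: φ = -42.77083°, λ = +17.67472°
HYD-88: φ = -49.85861°, λ = +47.41583°
Δφ = -7.0878°,  Δλ = 29.7411°
a = sin²(Δφ/2) + cos φ₁ cos φ₂ sin²(Δλ/2) = 0.034990
c = 2·arcsin(√a) = 0.376326 rad = 21.5619°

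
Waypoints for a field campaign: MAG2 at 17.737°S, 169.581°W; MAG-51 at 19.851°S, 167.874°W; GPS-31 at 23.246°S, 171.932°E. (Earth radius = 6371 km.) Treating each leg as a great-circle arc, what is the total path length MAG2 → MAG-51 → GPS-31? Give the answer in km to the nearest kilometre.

2416 km

MAG2→MAG-51: c = 0.046440 rad, d = 295.87 km
MAG-51→GPS-31: c = 0.332833 rad, d = 2120.48 km
Total = 295.87 + 2120.48 = 2416.35 km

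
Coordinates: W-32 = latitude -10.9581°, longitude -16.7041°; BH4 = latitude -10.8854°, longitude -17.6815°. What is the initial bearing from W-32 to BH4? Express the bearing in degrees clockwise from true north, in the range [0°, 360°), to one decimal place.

274.2°

Δλ = -0.9774°
y = sin Δλ · cos φ₂ = -0.016751
x = cos φ₁ sin φ₂ − sin φ₁ cos φ₂ cos Δλ = 0.001242
θ = atan2(y, x) = -85.7606° → 274.2394° (mod 360°)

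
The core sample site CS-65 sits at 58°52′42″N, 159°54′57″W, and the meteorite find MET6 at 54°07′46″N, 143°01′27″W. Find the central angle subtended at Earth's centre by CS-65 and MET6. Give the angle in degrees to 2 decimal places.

CS-65: φ = +58.87833°, λ = -159.91583°
MET6: φ = +54.12944°, λ = -143.02417°
Δφ = -4.7489°,  Δλ = 16.8917°
a = sin²(Δφ/2) + cos φ₁ cos φ₂ sin²(Δλ/2) = 0.008250
c = 2·arcsin(√a) = 0.181906 rad = 10.4224°

10.42°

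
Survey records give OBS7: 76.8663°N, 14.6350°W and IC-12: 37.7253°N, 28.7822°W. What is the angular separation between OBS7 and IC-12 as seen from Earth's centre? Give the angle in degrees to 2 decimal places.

39.63°

Δφ = -39.1410°,  Δλ = -14.1472°
a = sin²(Δφ/2) + cos φ₁ cos φ₂ sin²(Δλ/2) = 0.114928
c = 2·arcsin(√a) = 0.691729 rad = 39.6332°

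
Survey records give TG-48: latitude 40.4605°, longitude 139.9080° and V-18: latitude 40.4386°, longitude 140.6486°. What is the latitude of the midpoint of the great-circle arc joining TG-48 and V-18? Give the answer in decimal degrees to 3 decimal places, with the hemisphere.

40.450°N

Bx = cos φ₂ cos Δλ = 0.761038,  By = cos φ₂ sin Δλ = 0.009838
φₘ = atan2(sin φ₁ + sin φ₂, √((cos φ₁ + Bx)² + By²)) = 40.45014°
λₘ = λ₁ + atan2(By, cos φ₁ + Bx) = 140.27836°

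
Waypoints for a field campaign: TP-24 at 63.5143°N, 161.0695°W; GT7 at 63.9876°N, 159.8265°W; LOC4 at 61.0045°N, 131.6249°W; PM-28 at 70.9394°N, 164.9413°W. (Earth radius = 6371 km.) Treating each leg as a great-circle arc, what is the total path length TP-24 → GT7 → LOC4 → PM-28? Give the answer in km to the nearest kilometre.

3384 km

TP-24→GT7: c = 0.012661 rad, d = 80.66 km
GT7→LOC4: c = 0.231129 rad, d = 1472.52 km
LOC4→PM-28: c = 0.287387 rad, d = 1830.94 km
Total = 80.66 + 1472.52 + 1830.94 = 3384.13 km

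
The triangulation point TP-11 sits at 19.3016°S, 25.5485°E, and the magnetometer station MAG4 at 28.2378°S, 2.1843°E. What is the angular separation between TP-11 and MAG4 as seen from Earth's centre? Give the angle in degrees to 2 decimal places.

23.12°

Δφ = -8.9362°,  Δλ = -23.3642°
a = sin²(Δφ/2) + cos φ₁ cos φ₂ sin²(Δλ/2) = 0.040158
c = 2·arcsin(√a) = 0.403523 rad = 23.1202°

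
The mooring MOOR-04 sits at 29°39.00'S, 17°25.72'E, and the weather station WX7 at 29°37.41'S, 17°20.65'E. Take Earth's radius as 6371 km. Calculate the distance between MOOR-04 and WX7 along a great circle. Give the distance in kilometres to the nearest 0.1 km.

8.7 km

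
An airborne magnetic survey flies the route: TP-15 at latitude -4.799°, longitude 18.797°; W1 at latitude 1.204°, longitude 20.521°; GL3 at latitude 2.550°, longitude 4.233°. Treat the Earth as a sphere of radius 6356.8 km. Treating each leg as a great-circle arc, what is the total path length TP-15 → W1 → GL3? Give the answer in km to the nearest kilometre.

TP-15→W1: c = 0.108999 rad, d = 692.89 km
W1→GL3: c = 0.285089 rad, d = 1812.25 km
Total = 692.89 + 1812.25 = 2505.14 km

2505 km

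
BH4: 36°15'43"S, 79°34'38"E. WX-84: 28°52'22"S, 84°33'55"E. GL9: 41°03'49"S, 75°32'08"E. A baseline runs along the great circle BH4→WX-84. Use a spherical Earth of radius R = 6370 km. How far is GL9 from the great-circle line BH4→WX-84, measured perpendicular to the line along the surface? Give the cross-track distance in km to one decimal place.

11.7 km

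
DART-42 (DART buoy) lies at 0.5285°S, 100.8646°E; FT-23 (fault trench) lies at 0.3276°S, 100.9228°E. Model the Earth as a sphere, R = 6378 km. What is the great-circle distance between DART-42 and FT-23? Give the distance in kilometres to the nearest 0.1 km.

Δφ = 0.2009°,  Δλ = 0.0582°
a = sin²(Δφ/2) + cos φ₁ cos φ₂ sin²(Δλ/2) = 0.000003
c = 2·arcsin(√a) = 0.003651 rad = 0.2092°
d = R·c = 6378 × 0.003651 = 23.3 km

23.3 km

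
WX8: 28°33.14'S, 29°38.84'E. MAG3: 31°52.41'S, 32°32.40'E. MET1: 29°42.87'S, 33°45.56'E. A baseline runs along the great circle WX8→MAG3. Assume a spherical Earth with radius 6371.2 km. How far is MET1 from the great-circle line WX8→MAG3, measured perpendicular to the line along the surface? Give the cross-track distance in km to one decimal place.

WX8: φ = -28.55233°, λ = +29.64733°
MAG3: φ = -31.87350°, λ = +32.54000°
MET1: φ = -29.71450°, λ = +33.75933°
δ₁₃ = central angle WX8→MET1 = 0.065883 rad  (haversine)
θ₁₃ = bearing WX8→MET1 = 108.923°,  θ₁₂ = bearing WX8→MAG3 = 143.751°
dₓₜ = R·arcsin(sin δ₁₃ · sin(θ₁₃ − θ₁₂)) = 6371.2·arcsin(0.06584·sin(-34.828°)) = -239.609 km
|dₓₜ| = 239.609 km

239.6 km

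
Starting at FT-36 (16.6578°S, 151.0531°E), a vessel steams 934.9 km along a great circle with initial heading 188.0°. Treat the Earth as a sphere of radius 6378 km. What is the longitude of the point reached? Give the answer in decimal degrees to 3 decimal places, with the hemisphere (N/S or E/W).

δ = d/R = 934.9/6378 = 0.146582 rad
φ₂ = arcsin(sin φ₁ cos δ + cos φ₁ sin δ cos θ)
   = arcsin(-0.28665·0.98928 + 0.95803·0.14606·-0.99027) = -24.97023°
λ₂ = λ₁ + atan2(sin θ sin δ cos φ₁, cos δ − sin φ₁ sin φ₂) = 149.76823°

149.768°E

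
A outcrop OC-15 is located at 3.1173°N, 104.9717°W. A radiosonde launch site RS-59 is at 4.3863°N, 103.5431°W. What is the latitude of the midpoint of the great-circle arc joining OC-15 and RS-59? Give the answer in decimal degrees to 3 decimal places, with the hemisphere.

3.752°N

Bx = cos φ₂ cos Δλ = 0.996761,  By = cos φ₂ sin Δλ = 0.024858
φₘ = atan2(sin φ₁ + sin φ₂, √((cos φ₁ + Bx)² + By²)) = 3.75209°
λₘ = λ₁ + atan2(By, cos φ₁ + Bx) = -104.25792°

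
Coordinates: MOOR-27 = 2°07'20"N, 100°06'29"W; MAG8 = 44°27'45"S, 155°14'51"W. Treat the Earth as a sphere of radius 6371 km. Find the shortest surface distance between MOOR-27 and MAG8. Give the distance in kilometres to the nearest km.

MOOR-27: φ = +2.12222°, λ = -100.10806°
MAG8: φ = -44.46250°, λ = -155.24750°
Δφ = -46.5847°,  Δλ = -55.1394°
a = sin²(Δφ/2) + cos φ₁ cos φ₂ sin²(Δλ/2) = 0.309138
c = 2·arcsin(√a) = 1.179135 rad = 67.5595°
d = R·c = 6371 × 1.179135 = 7512.3 km

7512 km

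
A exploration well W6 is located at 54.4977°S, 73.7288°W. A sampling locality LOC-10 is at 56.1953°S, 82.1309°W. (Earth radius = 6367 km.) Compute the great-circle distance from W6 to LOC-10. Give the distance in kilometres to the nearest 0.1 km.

563.0 km

Δφ = -1.6976°,  Δλ = -8.4021°
a = sin²(Δφ/2) + cos φ₁ cos φ₂ sin²(Δλ/2) = 0.001953
c = 2·arcsin(√a) = 0.088423 rad = 5.0662°
d = R·c = 6367 × 0.088423 = 563.0 km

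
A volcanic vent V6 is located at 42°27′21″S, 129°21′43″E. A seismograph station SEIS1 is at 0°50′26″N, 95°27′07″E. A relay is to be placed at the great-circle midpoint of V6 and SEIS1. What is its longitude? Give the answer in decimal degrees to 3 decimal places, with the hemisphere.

109.774°E

V6: φ = -42.45583°, λ = +129.36194°
SEIS1: φ = +0.84056°, λ = +95.45194°
Bx = cos φ₂ cos Δλ = 0.829826,  By = cos φ₂ sin Δλ = -0.557830
φₘ = atan2(sin φ₁ + sin φ₂, √((cos φ₁ + Bx)² + By²)) = -21.64644°
λₘ = λ₁ + atan2(By, cos φ₁ + Bx) = 109.77413°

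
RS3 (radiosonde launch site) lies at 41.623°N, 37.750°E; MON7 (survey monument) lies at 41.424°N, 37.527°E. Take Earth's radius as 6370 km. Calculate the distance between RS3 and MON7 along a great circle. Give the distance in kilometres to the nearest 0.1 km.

28.9 km

Δφ = -0.1990°,  Δλ = -0.2230°
a = sin²(Δφ/2) + cos φ₁ cos φ₂ sin²(Δλ/2) = 0.000005
c = 2·arcsin(√a) = 0.004534 rad = 0.2598°
d = R·c = 6370 × 0.004534 = 28.9 km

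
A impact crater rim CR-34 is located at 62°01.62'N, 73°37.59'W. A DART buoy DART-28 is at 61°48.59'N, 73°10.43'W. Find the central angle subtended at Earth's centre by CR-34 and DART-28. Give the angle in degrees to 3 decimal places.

CR-34: φ = +62.02700°, λ = -73.62650°
DART-28: φ = +61.80983°, λ = -73.17383°
Δφ = -0.2172°,  Δλ = 0.4527°
a = sin²(Δφ/2) + cos φ₁ cos φ₂ sin²(Δλ/2) = 0.000007
c = 2·arcsin(√a) = 0.005310 rad = 0.3042°

0.304°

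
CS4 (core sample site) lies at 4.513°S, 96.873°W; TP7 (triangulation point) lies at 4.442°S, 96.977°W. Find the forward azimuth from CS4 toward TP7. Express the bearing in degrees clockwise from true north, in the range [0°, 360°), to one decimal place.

304.4°

Δλ = -0.1040°
y = sin Δλ · cos φ₂ = -0.001810
x = cos φ₁ sin φ₂ − sin φ₁ cos φ₂ cos Δλ = 0.001239
θ = atan2(y, x) = -55.6014° → 304.3986° (mod 360°)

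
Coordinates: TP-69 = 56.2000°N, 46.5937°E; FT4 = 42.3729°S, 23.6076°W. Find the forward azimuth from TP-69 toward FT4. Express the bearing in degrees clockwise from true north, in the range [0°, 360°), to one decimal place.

230.0°

Δλ = -70.2013°
y = sin Δλ · cos φ₂ = -0.695104
x = cos φ₁ sin φ₂ − sin φ₁ cos φ₂ cos Δλ = -0.582859
θ = atan2(y, x) = -129.9805° → 230.0195° (mod 360°)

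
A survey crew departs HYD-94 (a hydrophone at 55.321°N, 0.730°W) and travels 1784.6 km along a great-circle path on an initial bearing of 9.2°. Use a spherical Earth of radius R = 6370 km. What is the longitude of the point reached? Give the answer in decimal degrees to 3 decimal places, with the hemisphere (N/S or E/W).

δ = d/R = 1784.6/6370 = 0.280157 rad
φ₂ = arcsin(sin φ₁ cos δ + cos φ₁ sin δ cos θ)
   = arcsin(0.82235·0.96101 + 0.56898·0.27651·0.98714) = 71.01313°
λ₂ = λ₁ + atan2(sin θ sin δ cos φ₁, cos δ − sin φ₁ sin φ₂) = 7.07941°

7.079°E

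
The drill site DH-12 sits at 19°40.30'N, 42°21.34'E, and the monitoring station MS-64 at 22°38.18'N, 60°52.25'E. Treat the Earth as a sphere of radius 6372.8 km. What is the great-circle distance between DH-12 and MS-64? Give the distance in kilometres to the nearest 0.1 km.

DH-12: φ = +19.67167°, λ = +42.35567°
MS-64: φ = +22.63633°, λ = +60.87083°
Δφ = 2.9647°,  Δλ = 18.5152°
a = sin²(Δφ/2) + cos φ₁ cos φ₂ sin²(Δλ/2) = 0.023162
c = 2·arcsin(√a) = 0.305566 rad = 17.5077°
d = R·c = 6372.8 × 0.305566 = 1947.3 km

1947.3 km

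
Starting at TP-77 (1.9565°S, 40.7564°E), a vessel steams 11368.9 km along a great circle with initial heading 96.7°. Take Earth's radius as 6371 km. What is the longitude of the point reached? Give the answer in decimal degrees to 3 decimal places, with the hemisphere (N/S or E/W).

143.293°E

δ = d/R = 11368.9/6371 = 1.784477 rad
φ₂ = arcsin(sin φ₁ cos δ + cos φ₁ sin δ cos θ)
   = arcsin(-0.03414·-0.21206 + 0.99942·0.97726·-0.11667) = -6.12576°
λ₂ = λ₁ + atan2(sin θ sin δ cos φ₁, cos δ − sin φ₁ sin φ₂) = 143.29318°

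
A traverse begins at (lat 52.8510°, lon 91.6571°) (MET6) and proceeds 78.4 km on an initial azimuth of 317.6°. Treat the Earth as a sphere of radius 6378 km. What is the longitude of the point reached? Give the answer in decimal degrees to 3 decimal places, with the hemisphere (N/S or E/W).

δ = d/R = 78.4/6378 = 0.012292 rad
φ₂ = arcsin(sin φ₁ cos δ + cos φ₁ sin δ cos θ)
   = arcsin(0.79707·0.99992 + 0.60389·0.01229·0.73846) = 53.36845°
λ₂ = λ₁ + atan2(sin θ sin δ cos φ₁, cos δ − sin φ₁ sin φ₂) = 90.86116°

90.861°E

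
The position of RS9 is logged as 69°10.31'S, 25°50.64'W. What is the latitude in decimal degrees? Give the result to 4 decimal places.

69.1718°S

69° + 10.31′/60 = 69 + 0.17183 = 69.1718°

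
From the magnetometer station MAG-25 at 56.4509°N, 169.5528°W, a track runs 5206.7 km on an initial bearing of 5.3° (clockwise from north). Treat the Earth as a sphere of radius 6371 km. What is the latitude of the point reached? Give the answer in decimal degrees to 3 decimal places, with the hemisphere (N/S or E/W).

δ = d/R = 5206.7/6371 = 0.817250 rad
φ₂ = arcsin(sin φ₁ cos δ + cos φ₁ sin δ cos θ)
   = arcsin(0.83341·0.68423 + 0.55265·0.72927·0.99572) = 76.30083°
λ₂ = λ₁ + atan2(sin θ sin δ cos φ₁, cos δ − sin φ₁ sin φ₂) = -6.07833°

76.301°N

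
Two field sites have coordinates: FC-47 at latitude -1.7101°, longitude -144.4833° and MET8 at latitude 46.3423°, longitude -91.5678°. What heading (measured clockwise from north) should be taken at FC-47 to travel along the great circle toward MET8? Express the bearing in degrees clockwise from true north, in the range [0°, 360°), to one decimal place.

36.8°

Δλ = 52.9155°
y = sin Δλ · cos φ₂ = 0.550723
x = cos φ₁ sin φ₂ − sin φ₁ cos φ₂ cos Δλ = 0.735577
θ = atan2(y, x) = 36.8220° → 36.8220° (mod 360°)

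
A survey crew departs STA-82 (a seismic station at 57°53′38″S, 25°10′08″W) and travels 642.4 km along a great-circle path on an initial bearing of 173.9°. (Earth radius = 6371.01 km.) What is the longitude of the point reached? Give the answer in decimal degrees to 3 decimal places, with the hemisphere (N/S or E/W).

23.789°W

STA-82: φ = -57.89389°, λ = -25.16889°
δ = d/R = 642.4/6371.01 = 0.100832 rad
φ₂ = arcsin(sin φ₁ cos δ + cos φ₁ sin δ cos θ)
   = arcsin(-0.84707·0.99492 + 0.53149·0.10066·-0.99434) = -63.63202°
λ₂ = λ₁ + atan2(sin θ sin δ cos φ₁, cos δ − sin φ₁ sin φ₂) = -23.78883°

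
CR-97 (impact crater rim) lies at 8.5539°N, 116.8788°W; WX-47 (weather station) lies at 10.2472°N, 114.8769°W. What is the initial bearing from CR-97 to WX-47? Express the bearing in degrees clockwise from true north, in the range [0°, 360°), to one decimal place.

49.2°

Δλ = 2.0019°
y = sin Δλ · cos φ₂ = 0.034375
x = cos φ₁ sin φ₂ − sin φ₁ cos φ₂ cos Δλ = 0.029639
θ = atan2(y, x) = 49.2319° → 49.2319° (mod 360°)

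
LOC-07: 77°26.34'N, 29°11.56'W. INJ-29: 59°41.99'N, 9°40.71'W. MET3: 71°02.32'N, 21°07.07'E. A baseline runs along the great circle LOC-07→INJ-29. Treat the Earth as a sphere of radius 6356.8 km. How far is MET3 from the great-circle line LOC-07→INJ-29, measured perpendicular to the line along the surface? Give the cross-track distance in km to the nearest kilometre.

1378 km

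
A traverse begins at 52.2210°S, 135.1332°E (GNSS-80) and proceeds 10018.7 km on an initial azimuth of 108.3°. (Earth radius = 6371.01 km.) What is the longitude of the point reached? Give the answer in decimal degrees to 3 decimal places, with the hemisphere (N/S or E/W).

120.157°W

δ = d/R = 10018.7/6371.01 = 1.572545 rad
φ₂ = arcsin(sin φ₁ cos δ + cos φ₁ sin δ cos θ)
   = arcsin(-0.79038·-0.00175 + 0.61262·1.00000·-0.31399) = -11.00968°
λ₂ = λ₁ + atan2(sin θ sin δ cos φ₁, cos δ − sin φ₁ sin φ₂) = -120.15735°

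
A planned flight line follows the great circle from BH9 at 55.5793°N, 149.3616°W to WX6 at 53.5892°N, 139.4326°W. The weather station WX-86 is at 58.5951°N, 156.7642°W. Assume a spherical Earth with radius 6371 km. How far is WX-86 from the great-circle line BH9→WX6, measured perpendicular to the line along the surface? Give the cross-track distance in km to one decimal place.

235.3 km

δ₁₃ = central angle BH9→WX-86 = 0.087663 rad  (haversine)
θ₁₃ = bearing BH9→WX-86 = 309.930°,  θ₁₂ = bearing BH9→WX6 = 104.984°
dₓₜ = R·arcsin(sin δ₁₃ · sin(θ₁₃ − θ₁₂)) = 6371·arcsin(0.08755·sin(204.946°)) = -235.305 km
|dₓₜ| = 235.305 km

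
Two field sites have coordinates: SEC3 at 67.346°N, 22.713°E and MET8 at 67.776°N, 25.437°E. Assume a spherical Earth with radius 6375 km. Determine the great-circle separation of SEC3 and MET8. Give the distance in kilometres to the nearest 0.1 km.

Δφ = 0.4300°,  Δλ = 2.7240°
a = sin²(Δφ/2) + cos φ₁ cos φ₂ sin²(Δλ/2) = 0.000096
c = 2·arcsin(√a) = 0.019636 rad = 1.1250°
d = R·c = 6375 × 0.019636 = 125.2 km

125.2 km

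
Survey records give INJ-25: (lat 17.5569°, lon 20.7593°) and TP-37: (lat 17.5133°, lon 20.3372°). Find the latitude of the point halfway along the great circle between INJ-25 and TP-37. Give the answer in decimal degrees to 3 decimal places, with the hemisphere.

Bx = cos φ₂ cos Δλ = 0.953621,  By = cos φ₂ sin Δλ = -0.007025
φₘ = atan2(sin φ₁ + sin φ₂, √((cos φ₁ + Bx)² + By²)) = 17.53521°
λₘ = λ₁ + atan2(By, cos φ₁ + Bx) = 20.54822°

17.535°N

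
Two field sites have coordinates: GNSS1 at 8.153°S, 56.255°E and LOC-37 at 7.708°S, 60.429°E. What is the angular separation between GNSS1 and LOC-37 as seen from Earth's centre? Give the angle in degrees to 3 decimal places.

Δφ = 0.4450°,  Δλ = 4.1740°
a = sin²(Δφ/2) + cos φ₁ cos φ₂ sin²(Δλ/2) = 0.001316
c = 2·arcsin(√a) = 0.072570 rad = 4.1579°

4.158°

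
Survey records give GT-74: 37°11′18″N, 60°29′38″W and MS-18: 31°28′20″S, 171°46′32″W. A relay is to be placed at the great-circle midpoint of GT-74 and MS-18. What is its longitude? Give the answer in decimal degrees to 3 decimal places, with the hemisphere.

118.990°W

GT-74: φ = +37.18833°, λ = -60.49389°
MS-18: φ = -31.47222°, λ = -171.77556°
Bx = cos φ₂ cos Δλ = -0.309560,  By = cos φ₂ sin Δλ = -0.794732
φₘ = atan2(sin φ₁ + sin φ₂, √((cos φ₁ + Bx)² + By²)) = 5.04888°
λₘ = λ₁ + atan2(By, cos φ₁ + Bx) = -118.98969°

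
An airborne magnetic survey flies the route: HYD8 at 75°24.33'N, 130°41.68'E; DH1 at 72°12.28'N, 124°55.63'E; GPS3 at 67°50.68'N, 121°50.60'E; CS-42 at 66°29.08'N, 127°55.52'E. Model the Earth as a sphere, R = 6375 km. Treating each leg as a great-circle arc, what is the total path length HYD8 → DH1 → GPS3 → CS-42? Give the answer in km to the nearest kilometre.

1200 km

HYD8: φ = +75.40550°, λ = +130.69467°
DH1: φ = +72.20467°, λ = +124.92717°
GPS3: φ = +67.84467°, λ = +121.84333°
CS-42: φ = +66.48467°, λ = +127.92533°
HYD8→DH1: c = 0.062458 rad, d = 398.17 km
DH1→GPS3: c = 0.078261 rad, d = 498.91 km
GPS3→CS-42: c = 0.047515 rad, d = 302.91 km
Total = 398.17 + 498.91 + 302.91 = 1199.99 km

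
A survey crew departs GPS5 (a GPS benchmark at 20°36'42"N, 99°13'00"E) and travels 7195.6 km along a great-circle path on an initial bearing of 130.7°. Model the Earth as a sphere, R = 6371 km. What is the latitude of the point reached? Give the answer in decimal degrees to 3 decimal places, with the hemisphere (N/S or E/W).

GPS5: φ = +20.61167°, λ = +99.21667°
δ = d/R = 7195.6/6371 = 1.129430 rad
φ₂ = arcsin(sin φ₁ cos δ + cos φ₁ sin δ cos θ)
   = arcsin(0.35203·0.42718 + 0.93599·0.90417·-0.65210) = -23.67109°
λ₂ = λ₁ + atan2(sin θ sin δ cos φ₁, cos δ − sin φ₁ sin φ₂) = 147.67316°

23.671°S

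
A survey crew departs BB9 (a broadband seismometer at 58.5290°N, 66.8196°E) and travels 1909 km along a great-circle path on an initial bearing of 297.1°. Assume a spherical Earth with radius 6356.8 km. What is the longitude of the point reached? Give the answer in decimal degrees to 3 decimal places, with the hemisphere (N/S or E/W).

32.362°E

δ = d/R = 1909/6356.8 = 0.300308 rad
φ₂ = arcsin(sin φ₁ cos δ + cos φ₁ sin δ cos θ)
   = arcsin(0.85290·0.95525 + 0.52207·0.29581·0.45554) = 62.26200°
λ₂ = λ₁ + atan2(sin θ sin δ cos φ₁, cos δ − sin φ₁ sin φ₂) = 32.36199°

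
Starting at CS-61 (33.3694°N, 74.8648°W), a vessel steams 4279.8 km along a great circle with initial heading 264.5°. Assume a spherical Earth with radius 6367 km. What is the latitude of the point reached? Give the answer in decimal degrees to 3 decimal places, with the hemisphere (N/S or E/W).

22.367°N

δ = d/R = 4279.8/6367 = 0.672185 rad
φ₂ = arcsin(sin φ₁ cos δ + cos φ₁ sin δ cos θ)
   = arcsin(0.55003·0.78246 + 0.83514·0.62270·-0.09585) = 22.36703°
λ₂ = λ₁ + atan2(sin θ sin δ cos φ₁, cos δ − sin φ₁ sin φ₂) = -116.95169°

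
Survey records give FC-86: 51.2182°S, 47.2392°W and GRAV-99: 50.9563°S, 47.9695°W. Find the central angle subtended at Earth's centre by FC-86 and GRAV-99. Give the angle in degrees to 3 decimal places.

Δφ = 0.2619°,  Δλ = -0.7303°
a = sin²(Δφ/2) + cos φ₁ cos φ₂ sin²(Δλ/2) = 0.000021
c = 2·arcsin(√a) = 0.009219 rad = 0.5282°

0.528°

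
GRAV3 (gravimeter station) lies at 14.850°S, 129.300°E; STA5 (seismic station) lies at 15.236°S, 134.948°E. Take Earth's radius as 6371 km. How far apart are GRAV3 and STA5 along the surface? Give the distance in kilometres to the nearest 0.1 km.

608.0 km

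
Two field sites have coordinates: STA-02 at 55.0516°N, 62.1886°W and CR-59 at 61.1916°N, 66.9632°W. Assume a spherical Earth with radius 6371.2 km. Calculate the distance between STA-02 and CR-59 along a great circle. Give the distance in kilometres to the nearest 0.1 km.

Δφ = 6.1400°,  Δλ = -4.7746°
a = sin²(Δφ/2) + cos φ₁ cos φ₂ sin²(Δλ/2) = 0.003347
c = 2·arcsin(√a) = 0.115775 rad = 6.6334°
d = R·c = 6371.2 × 0.115775 = 737.6 km

737.6 km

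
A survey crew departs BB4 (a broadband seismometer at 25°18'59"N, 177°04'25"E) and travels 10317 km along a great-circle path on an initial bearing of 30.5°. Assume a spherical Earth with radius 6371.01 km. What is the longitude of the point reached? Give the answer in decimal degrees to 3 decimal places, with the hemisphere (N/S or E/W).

BB4: φ = +25.31639°, λ = +177.07361°
δ = d/R = 10317/6371.01 = 1.619366 rad
φ₂ = arcsin(sin φ₁ cos δ + cos φ₁ sin δ cos θ)
   = arcsin(0.42762·-0.04855 + 0.90396·0.99882·0.86163) = 49.21787°
λ₂ = λ₁ + atan2(sin θ sin δ cos φ₁, cos δ − sin φ₁ sin φ₂) = -53.83172°

53.832°W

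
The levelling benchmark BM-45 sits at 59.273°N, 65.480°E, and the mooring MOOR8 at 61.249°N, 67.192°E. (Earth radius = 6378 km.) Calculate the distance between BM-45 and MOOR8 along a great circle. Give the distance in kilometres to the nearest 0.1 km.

Δφ = 1.9760°,  Δλ = 1.7120°
a = sin²(Δφ/2) + cos φ₁ cos φ₂ sin²(Δλ/2) = 0.000352
c = 2·arcsin(√a) = 0.037535 rad = 2.1506°
d = R·c = 6378 × 0.037535 = 239.4 km

239.4 km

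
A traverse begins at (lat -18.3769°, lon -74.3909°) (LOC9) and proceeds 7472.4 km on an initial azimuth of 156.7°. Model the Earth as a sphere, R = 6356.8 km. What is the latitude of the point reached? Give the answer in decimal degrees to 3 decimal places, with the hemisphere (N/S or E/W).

67.789°S

δ = d/R = 7472.4/6356.8 = 1.175497 rad
φ₂ = arcsin(sin φ₁ cos δ + cos φ₁ sin δ cos θ)
   = arcsin(-0.31527·0.38508 + 0.94900·0.92288·-0.91845) = -67.78861°
λ₂ = λ₁ + atan2(sin θ sin δ cos φ₁, cos δ − sin φ₁ sin φ₂) = 0.54930°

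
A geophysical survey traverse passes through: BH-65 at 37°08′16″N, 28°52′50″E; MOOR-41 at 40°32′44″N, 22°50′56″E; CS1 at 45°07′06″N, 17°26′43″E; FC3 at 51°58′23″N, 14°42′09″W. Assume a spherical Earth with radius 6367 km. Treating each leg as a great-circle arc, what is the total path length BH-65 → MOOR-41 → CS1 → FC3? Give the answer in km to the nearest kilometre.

BH-65: φ = +37.13778°, λ = +28.88056°
MOOR-41: φ = +40.54556°, λ = +22.84889°
CS1: φ = +45.11833°, λ = +17.44528°
FC3: φ = +51.97306°, λ = -14.70250°
BH-65→MOOR-41: c = 0.101254 rad, d = 644.68 km
MOOR-41→CS1: c = 0.105558 rad, d = 672.09 km
CS1→FC3: c = 0.386582 rad, d = 2461.37 km
Total = 644.68 + 672.09 + 2461.37 = 3778.14 km

3778 km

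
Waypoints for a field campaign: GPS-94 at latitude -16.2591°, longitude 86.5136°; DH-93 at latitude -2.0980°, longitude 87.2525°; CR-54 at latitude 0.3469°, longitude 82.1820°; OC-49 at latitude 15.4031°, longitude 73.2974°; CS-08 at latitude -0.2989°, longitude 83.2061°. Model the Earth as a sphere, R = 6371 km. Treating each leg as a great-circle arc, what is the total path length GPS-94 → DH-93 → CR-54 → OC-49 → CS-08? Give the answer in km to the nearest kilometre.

GPS-94→DH-93: c = 0.247484 rad, d = 1576.72 km
DH-93→CR-54: c = 0.098232 rad, d = 625.84 km
CR-54→OC-49: c = 0.304143 rad, d = 1937.69 km
OC-49→CS-08: c = 0.322956 rad, d = 2057.55 km
Total = 1576.72 + 625.84 + 1937.69 + 2057.55 = 6197.80 km

6198 km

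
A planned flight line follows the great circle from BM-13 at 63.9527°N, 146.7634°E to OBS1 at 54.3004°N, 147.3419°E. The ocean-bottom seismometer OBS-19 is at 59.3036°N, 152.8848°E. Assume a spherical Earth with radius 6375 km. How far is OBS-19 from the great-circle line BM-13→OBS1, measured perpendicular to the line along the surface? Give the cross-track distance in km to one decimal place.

329.4 km

δ₁₃ = central angle BM-13→OBS-19 = 0.095622 rad  (haversine)
θ₁₃ = bearing BM-13→OBS-19 = 145.239°,  θ₁₂ = bearing BM-13→OBS1 = 177.987°
dₓₜ = R·arcsin(sin δ₁₃ · sin(θ₁₃ − θ₁₂)) = 6375·arcsin(0.09548·sin(-32.748°)) = -329.400 km
|dₓₜ| = 329.400 km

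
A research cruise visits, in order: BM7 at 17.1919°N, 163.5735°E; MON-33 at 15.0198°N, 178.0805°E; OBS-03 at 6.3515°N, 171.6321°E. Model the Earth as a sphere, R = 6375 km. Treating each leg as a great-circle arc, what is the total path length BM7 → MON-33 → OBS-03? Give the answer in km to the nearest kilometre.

2763 km

BM7→MON-33: c = 0.246126 rad, d = 1569.05 km
MON-33→OBS-03: c = 0.187333 rad, d = 1194.25 km
Total = 1569.05 + 1194.25 = 2763.30 km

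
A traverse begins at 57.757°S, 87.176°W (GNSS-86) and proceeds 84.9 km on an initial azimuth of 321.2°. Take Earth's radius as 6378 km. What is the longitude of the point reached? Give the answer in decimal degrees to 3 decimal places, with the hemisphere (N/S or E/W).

88.057°W

δ = d/R = 84.9/6378 = 0.013311 rad
φ₂ = arcsin(sin φ₁ cos δ + cos φ₁ sin δ cos θ)
   = arcsin(-0.84579·0.99991 + 0.53351·0.01331·0.77934) = -57.15951°
λ₂ = λ₁ + atan2(sin θ sin δ cos φ₁, cos δ − sin φ₁ sin φ₂) = -88.05726°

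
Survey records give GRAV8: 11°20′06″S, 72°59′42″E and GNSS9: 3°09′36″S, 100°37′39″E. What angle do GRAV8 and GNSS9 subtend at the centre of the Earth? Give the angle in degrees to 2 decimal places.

28.58°

GRAV8: φ = -11.33500°, λ = +72.99500°
GNSS9: φ = -3.16000°, λ = +100.62750°
Δφ = 8.1750°,  Δλ = 27.6325°
a = sin²(Δφ/2) + cos φ₁ cos φ₂ sin²(Δλ/2) = 0.060913
c = 2·arcsin(√a) = 0.498765 rad = 28.5772°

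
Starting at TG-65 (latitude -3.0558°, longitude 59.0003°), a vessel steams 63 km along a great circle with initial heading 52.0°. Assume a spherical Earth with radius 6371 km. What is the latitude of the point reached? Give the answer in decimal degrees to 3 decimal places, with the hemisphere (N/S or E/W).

δ = d/R = 63/6371 = 0.009889 rad
φ₂ = arcsin(sin φ₁ cos δ + cos φ₁ sin δ cos θ)
   = arcsin(-0.05331·0.99995 + 0.99858·0.00989·0.61566) = -2.70689°
λ₂ = λ₁ + atan2(sin θ sin δ cos φ₁, cos δ − sin φ₁ sin φ₂) = 59.44726°

2.707°S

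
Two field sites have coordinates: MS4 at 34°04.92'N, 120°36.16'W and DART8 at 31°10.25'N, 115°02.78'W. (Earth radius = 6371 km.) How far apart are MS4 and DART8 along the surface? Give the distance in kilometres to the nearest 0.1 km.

MS4: φ = +34.08200°, λ = -120.60267°
DART8: φ = +31.17083°, λ = -115.04633°
Δφ = -2.9112°,  Δλ = 5.5563°
a = sin²(Δφ/2) + cos φ₁ cos φ₂ sin²(Δλ/2) = 0.002310
c = 2·arcsin(√a) = 0.096164 rad = 5.5098°
d = R·c = 6371 × 0.096164 = 612.7 km

612.7 km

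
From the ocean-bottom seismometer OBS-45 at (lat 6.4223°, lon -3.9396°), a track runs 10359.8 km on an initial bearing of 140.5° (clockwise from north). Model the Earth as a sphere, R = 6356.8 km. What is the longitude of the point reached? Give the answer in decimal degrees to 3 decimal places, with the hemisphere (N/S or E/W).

83.568°E

δ = d/R = 10359.8/6356.8 = 1.629719 rad
φ₂ = arcsin(sin φ₁ cos δ + cos φ₁ sin δ cos θ)
   = arcsin(0.11186·-0.05889 + 0.99372·0.99826·-0.77162) = -50.53730°
λ₂ = λ₁ + atan2(sin θ sin δ cos φ₁, cos δ − sin φ₁ sin φ₂) = 83.56780°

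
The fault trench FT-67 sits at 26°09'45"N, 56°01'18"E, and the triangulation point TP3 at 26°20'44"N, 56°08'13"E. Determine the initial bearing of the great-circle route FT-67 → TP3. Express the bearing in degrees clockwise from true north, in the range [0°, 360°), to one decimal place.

FT-67: φ = +26.16250°, λ = +56.02167°
TP3: φ = +26.34556°, λ = +56.13694°
Δλ = 0.1153°
y = sin Δλ · cos φ₂ = 0.001803
x = cos φ₁ sin φ₂ − sin φ₁ cos φ₂ cos Δλ = 0.003196
θ = atan2(y, x) = 29.4314° → 29.4314° (mod 360°)

29.4°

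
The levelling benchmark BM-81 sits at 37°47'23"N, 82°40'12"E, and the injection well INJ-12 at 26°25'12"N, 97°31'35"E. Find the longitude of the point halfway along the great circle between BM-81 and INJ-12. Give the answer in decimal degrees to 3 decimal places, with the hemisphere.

90.565°E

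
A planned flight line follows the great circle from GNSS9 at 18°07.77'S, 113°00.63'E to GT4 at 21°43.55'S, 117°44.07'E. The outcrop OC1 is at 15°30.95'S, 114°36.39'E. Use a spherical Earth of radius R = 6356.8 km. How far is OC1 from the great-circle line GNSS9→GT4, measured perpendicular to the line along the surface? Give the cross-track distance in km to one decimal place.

331.5 km

GNSS9: φ = -18.12950°, λ = +113.01050°
GT4: φ = -21.72583°, λ = +117.73450°
OC1: φ = -15.51583°, λ = +114.60650°
δ₁₃ = central angle GNSS9→OC1 = 0.052836 rad  (haversine)
θ₁₃ = bearing GNSS9→OC1 = 30.541°,  θ₁₂ = bearing GNSS9→GT4 = 129.785°
dₓₜ = R·arcsin(sin δ₁₃ · sin(θ₁₃ − θ₁₂)) = 6356.8·arcsin(0.05281·sin(-99.244°)) = -331.505 km
|dₓₜ| = 331.505 km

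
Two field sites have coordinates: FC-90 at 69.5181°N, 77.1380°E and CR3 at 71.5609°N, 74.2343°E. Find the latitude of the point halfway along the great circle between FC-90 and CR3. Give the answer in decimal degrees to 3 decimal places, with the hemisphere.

Bx = cos φ₂ cos Δλ = 0.315890,  By = cos φ₂ sin Δλ = -0.016023
φₘ = atan2(sin φ₁ + sin φ₂, √((cos φ₁ + Bx)² + By²)) = 70.54526°
λₘ = λ₁ + atan2(By, cos φ₁ + Bx) = 75.75942°

70.545°N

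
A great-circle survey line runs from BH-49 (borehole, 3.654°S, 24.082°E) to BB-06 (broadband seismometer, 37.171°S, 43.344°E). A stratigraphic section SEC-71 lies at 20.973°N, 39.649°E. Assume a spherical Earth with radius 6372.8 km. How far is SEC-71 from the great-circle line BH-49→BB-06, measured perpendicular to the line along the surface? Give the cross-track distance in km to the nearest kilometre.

2650 km

δ₁₃ = central angle BH-49→SEC-71 = 0.505656 rad  (haversine)
θ₁₃ = bearing BH-49→SEC-71 = 31.153°,  θ₁₂ = bearing BH-49→BB-06 = 154.657°
dₓₜ = R·arcsin(sin δ₁₃ · sin(θ₁₃ − θ₁₂)) = 6372.8·arcsin(0.48438·sin(-123.504°)) = -2649.663 km
|dₓₜ| = 2649.663 km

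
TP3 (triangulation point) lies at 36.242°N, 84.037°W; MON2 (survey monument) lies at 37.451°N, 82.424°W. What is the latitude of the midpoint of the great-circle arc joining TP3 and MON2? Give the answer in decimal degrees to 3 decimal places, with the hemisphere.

Bx = cos φ₂ cos Δλ = 0.793559,  By = cos φ₂ sin Δλ = 0.022346
φₘ = atan2(sin φ₁ + sin φ₂, √((cos φ₁ + Bx)² + By²)) = 36.84922°
λₘ = λ₁ + atan2(By, cos φ₁ + Bx) = -83.23688°

36.849°N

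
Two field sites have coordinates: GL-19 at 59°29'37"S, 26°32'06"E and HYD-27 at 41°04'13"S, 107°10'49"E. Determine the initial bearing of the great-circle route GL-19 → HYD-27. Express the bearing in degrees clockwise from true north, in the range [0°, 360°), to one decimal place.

107.0°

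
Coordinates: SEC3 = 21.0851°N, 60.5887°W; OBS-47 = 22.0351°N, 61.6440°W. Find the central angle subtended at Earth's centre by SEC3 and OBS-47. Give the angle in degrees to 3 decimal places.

1.366°

Δφ = 0.9500°,  Δλ = -1.0553°
a = sin²(Δφ/2) + cos φ₁ cos φ₂ sin²(Δλ/2) = 0.000142
c = 2·arcsin(√a) = 0.023840 rad = 1.3659°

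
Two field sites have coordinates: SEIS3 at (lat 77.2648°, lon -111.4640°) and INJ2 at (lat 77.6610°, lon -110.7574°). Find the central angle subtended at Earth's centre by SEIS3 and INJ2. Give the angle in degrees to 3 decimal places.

Δφ = 0.3962°,  Δλ = 0.7066°
a = sin²(Δφ/2) + cos φ₁ cos φ₂ sin²(Δλ/2) = 0.000014
c = 2·arcsin(√a) = 0.007415 rad = 0.4248°

0.425°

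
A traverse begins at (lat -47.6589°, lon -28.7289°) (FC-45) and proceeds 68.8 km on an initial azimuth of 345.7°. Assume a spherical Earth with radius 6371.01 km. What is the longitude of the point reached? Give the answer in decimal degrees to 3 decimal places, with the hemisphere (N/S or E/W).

δ = d/R = 68.8/6371.01 = 0.010799 rad
φ₂ = arcsin(sin φ₁ cos δ + cos φ₁ sin δ cos θ)
   = arcsin(-0.73915·0.99994 + 0.67354·0.01080·0.96902) = -47.05912°
λ₂ = λ₁ + atan2(sin θ sin δ cos φ₁, cos δ − sin φ₁ sin φ₂) = -28.95323°

28.953°W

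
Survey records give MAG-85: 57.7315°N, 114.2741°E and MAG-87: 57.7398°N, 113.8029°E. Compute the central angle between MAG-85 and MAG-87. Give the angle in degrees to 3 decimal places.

Δφ = 0.0083°,  Δλ = -0.4712°
a = sin²(Δφ/2) + cos φ₁ cos φ₂ sin²(Δλ/2) = 0.000005
c = 2·arcsin(√a) = 0.004393 rad = 0.2517°

0.252°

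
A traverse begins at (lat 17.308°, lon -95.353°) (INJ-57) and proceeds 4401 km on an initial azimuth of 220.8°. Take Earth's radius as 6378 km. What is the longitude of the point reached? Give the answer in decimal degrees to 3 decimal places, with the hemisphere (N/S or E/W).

120.660°W

δ = d/R = 4401/6378 = 0.690028 rad
φ₂ = arcsin(sin φ₁ cos δ + cos φ₁ sin δ cos θ)
   = arcsin(0.29751·0.77123 + 0.95472·0.63656·-0.75700) = -13.33274°
λ₂ = λ₁ + atan2(sin θ sin δ cos φ₁, cos δ − sin φ₁ sin φ₂) = -120.65960°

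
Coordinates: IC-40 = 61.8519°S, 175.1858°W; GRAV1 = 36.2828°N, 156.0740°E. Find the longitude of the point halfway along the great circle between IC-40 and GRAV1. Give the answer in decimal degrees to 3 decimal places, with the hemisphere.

Bx = cos φ₂ cos Δλ = 0.706801,  By = cos φ₂ sin Δλ = -0.387607
φₘ = atan2(sin φ₁ + sin φ₂, √((cos φ₁ + Bx)² + By²)) = -13.15476°
λₘ = λ₁ + atan2(By, cos φ₁ + Bx) = 166.60900°

166.609°E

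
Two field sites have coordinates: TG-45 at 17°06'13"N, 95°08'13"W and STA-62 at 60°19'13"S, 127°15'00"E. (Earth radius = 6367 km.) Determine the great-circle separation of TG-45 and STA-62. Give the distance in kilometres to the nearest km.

TG-45: φ = +17.10361°, λ = -95.13694°
STA-62: φ = -60.32028°, λ = +127.25000°
Δφ = -77.4239°,  Δλ = -137.6131°
a = sin²(Δφ/2) + cos φ₁ cos φ₂ sin²(Δλ/2) = 0.802533
c = 2·arcsin(√a) = 2.220644 rad = 127.2335°
d = R·c = 6367 × 2.220644 = 14138.8 km

14139 km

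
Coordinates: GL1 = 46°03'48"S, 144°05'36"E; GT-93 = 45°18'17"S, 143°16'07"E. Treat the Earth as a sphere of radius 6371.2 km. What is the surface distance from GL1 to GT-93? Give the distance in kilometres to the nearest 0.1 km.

GL1: φ = -46.06333°, λ = +144.09333°
GT-93: φ = -45.30472°, λ = +143.26861°
Δφ = 0.7586°,  Δλ = -0.8247°
a = sin²(Δφ/2) + cos φ₁ cos φ₂ sin²(Δλ/2) = 0.000069
c = 2·arcsin(√a) = 0.016626 rad = 0.9526°
d = R·c = 6371.2 × 0.016626 = 105.9 km

105.9 km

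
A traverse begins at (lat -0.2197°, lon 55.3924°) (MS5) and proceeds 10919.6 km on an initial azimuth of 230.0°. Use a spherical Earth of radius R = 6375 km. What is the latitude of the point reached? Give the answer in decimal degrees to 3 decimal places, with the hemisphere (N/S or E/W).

39.477°S

δ = d/R = 10919.6/6375 = 1.712878 rad
φ₂ = arcsin(sin φ₁ cos δ + cos φ₁ sin δ cos θ)
   = arcsin(-0.00383·-0.14160 + 0.99999·0.98992·-0.64279) = -39.47658°
λ₂ = λ₁ + atan2(sin θ sin δ cos φ₁, cos δ − sin φ₁ sin φ₂) = -45.36277°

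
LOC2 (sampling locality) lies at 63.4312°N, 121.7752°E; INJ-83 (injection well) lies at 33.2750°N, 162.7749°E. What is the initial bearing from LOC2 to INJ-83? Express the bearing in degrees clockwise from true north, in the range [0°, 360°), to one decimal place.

Δλ = 40.9997°
y = sin Δλ · cos φ₂ = 0.548493
x = cos φ₁ sin φ₂ − sin φ₁ cos φ₂ cos Δλ = -0.318944
θ = atan2(y, x) = 120.1776° → 120.1776° (mod 360°)

120.2°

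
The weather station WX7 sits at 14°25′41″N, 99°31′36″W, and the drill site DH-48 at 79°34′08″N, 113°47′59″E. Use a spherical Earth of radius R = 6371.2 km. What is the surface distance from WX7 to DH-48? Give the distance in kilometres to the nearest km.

9379 km

WX7: φ = +14.42806°, λ = -99.52667°
DH-48: φ = +79.56889°, λ = +113.79972°
Δφ = 65.1408°,  Δλ = -146.6736°
a = sin²(Δφ/2) + cos φ₁ cos φ₂ sin²(Δλ/2) = 0.450731
c = 2·arcsin(√a) = 1.472099 rad = 84.3450°
d = R·c = 6371.2 × 1.472099 = 9379.0 km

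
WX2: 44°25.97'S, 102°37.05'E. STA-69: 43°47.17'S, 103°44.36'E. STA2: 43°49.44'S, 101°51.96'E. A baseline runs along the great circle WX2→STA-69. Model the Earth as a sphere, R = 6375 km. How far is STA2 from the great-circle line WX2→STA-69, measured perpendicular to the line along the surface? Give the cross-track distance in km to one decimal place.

WX2: φ = -44.43283°, λ = +102.61750°
STA-69: φ = -43.78617°, λ = +103.73933°
STA2: φ = -43.82400°, λ = +101.86600°
δ₁₃ = central angle WX2→STA2 = 0.014197 rad  (haversine)
θ₁₃ = bearing WX2→STA2 = 318.198°,  θ₁₂ = bearing WX2→STA-69 = 51.633°
dₓₜ = R·arcsin(sin δ₁₃ · sin(θ₁₃ − θ₁₂)) = 6375·arcsin(0.01420·sin(266.565°)) = -90.341 km
|dₓₜ| = 90.341 km

90.3 km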